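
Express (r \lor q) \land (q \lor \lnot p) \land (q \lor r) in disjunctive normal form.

(r \land \lnot p) \lor q

(r \lor q) \land (q \lor \lnot p) \land (q \lor r)
≡ (r \land q \land q) \lor (r \land q \land r) \lor (r \land \lnot p \land q) \lor (r \land \lnot p \land r) \lor (q \land q \land q) \lor (q \land q \land r) \lor (q \land \lnot p \land q) \lor (q \land \lnot p \land r)   [distribute \land over \lor]
≡ (r \land \lnot p) \lor q   [simplify]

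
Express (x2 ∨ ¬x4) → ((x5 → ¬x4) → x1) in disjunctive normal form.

(x2 ∨ ¬x4) → ((x5 → ¬x4) → x1)
= ¬(x2 ∨ ¬x4) ∨ ((x5 → ¬x4) → x1)   — eliminate →
= ¬(x2 ∨ ¬x4) ∨ ¬(x5 → ¬x4) ∨ x1   — eliminate →
= ¬(x2 ∨ ¬x4) ∨ ¬(¬x5 ∨ ¬x4) ∨ x1   — eliminate →
= (¬x2 ∧ ¬¬x4) ∨ ¬(¬x5 ∨ ¬x4) ∨ x1   — De Morgan
= (¬x2 ∧ x4) ∨ ¬(¬x5 ∨ ¬x4) ∨ x1   — double negation
= (¬x2 ∧ x4) ∨ (¬¬x5 ∧ ¬¬x4) ∨ x1   — De Morgan
= (¬x2 ∧ x4) ∨ (x5 ∧ ¬¬x4) ∨ x1   — double negation
= (¬x2 ∧ x4) ∨ (x5 ∧ x4) ∨ x1   — double negation

(¬x2 ∧ x4) ∨ (x5 ∧ x4) ∨ x1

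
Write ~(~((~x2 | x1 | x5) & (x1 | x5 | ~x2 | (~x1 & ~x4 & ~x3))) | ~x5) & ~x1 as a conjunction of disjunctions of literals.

~(~((~x2 | x1 | x5) & (x1 | x5 | ~x2 | (~x1 & ~x4 & ~x3))) | ~x5) & ~x1
≡ ~~((~x2 | x1 | x5) & (x1 | x5 | ~x2 | (~x1 & ~x4 & ~x3))) & ~~x5 & ~x1   [De Morgan]
≡ (~x2 | x1 | x5) & (x1 | x5 | ~x2 | (~x1 & ~x4 & ~x3)) & ~~x5 & ~x1   [double negation]
≡ (~x2 | x1 | x5) & (x1 | x5 | ~x2 | (~x1 & ~x4 & ~x3)) & x5 & ~x1   [double negation]
≡ (~x2 | x1 | x5) & (x1 | x5 | ~x2 | ~x1) & (x1 | x5 | ~x2 | ~x4) & (x1 | x5 | ~x2 | ~x3) & x5 & ~x1   [distribute | over &]
≡ x5 & ~x1   [simplify]

x5 & ~x1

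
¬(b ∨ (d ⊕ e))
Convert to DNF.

(¬b ∧ ¬d ∧ ¬e) ∨ (¬b ∧ e ∧ d)

¬(b ∨ (d ⊕ e))
≡ ¬(b ∨ (d ∧ ¬e) ∨ (¬d ∧ e))   [expand ⊕]
≡ ¬b ∧ ¬(d ∧ ¬e) ∧ ¬(¬d ∧ e)   [De Morgan]
≡ ¬b ∧ (¬d ∨ ¬¬e) ∧ ¬(¬d ∧ e)   [De Morgan]
≡ ¬b ∧ (¬d ∨ e) ∧ ¬(¬d ∧ e)   [double negation]
≡ ¬b ∧ (¬d ∨ e) ∧ (¬¬d ∨ ¬e)   [De Morgan]
≡ ¬b ∧ (¬d ∨ e) ∧ (d ∨ ¬e)   [double negation]
≡ (¬b ∧ ¬d ∧ d) ∨ (¬b ∧ ¬d ∧ ¬e) ∨ (¬b ∧ e ∧ d) ∨ (¬b ∧ e ∧ ¬e)   [distribute ∧ over ∨]
≡ (¬b ∧ ¬d ∧ ¬e) ∨ (¬b ∧ e ∧ d)   [simplify]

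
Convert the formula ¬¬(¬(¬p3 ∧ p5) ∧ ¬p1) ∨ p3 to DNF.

¬¬(¬(¬p3 ∧ p5) ∧ ¬p1) ∨ p3
= (¬(¬p3 ∧ p5) ∧ ¬p1) ∨ p3   [double negation]
= ((¬¬p3 ∨ ¬p5) ∧ ¬p1) ∨ p3   [De Morgan]
= ((p3 ∨ ¬p5) ∧ ¬p1) ∨ p3   [double negation]
= (p3 ∧ ¬p1) ∨ (¬p5 ∧ ¬p1) ∨ p3   [distribute ∧ over ∨]
= (¬p5 ∧ ¬p1) ∨ p3   [simplify]

(¬p5 ∧ ¬p1) ∨ p3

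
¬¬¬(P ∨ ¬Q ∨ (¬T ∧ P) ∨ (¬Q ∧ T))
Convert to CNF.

¬¬¬(P ∨ ¬Q ∨ (¬T ∧ P) ∨ (¬Q ∧ T))
⇔ ¬(P ∨ ¬Q ∨ (¬T ∧ P) ∨ (¬Q ∧ T))
⇔ ¬P ∧ ¬¬Q ∧ ¬(¬T ∧ P) ∧ ¬(¬Q ∧ T)
⇔ ¬P ∧ Q ∧ ¬(¬T ∧ P) ∧ ¬(¬Q ∧ T)
⇔ ¬P ∧ Q ∧ (¬¬T ∨ ¬P) ∧ ¬(¬Q ∧ T)
⇔ ¬P ∧ Q ∧ (T ∨ ¬P) ∧ ¬(¬Q ∧ T)
⇔ ¬P ∧ Q ∧ (T ∨ ¬P) ∧ (¬¬Q ∨ ¬T)
⇔ ¬P ∧ Q ∧ (T ∨ ¬P) ∧ (Q ∨ ¬T)
⇔ ¬P ∧ Q

¬P ∧ Q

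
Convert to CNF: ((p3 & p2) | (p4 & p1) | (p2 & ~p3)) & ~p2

((p3 & p2) | (p4 & p1) | (p2 & ~p3)) & ~p2
≡ (p3 | p4 | p2) & (p3 | p4 | ~p3) & (p3 | p1 | p2) & (p3 | p1 | ~p3) & (p2 | p4 | p2) & (p2 | p4 | ~p3) & (p2 | p1 | p2) & (p2 | p1 | ~p3) & ~p2   [distribute | over &]
≡ (p2 | p4) & (p2 | p1) & ~p2   [simplify]

(p2 | p4) & (p2 | p1) & ~p2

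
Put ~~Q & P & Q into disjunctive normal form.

Q & P

~~Q & P & Q
≡ Q & P & Q   — double negation
≡ Q & P   — simplify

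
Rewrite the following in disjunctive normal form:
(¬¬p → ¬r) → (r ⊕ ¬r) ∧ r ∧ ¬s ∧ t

p ∧ r ∨ r ∧ ¬s ∧ t

(¬¬p → ¬r) → (r ⊕ ¬r) ∧ r ∧ ¬s ∧ t
≡ ¬(¬¬p → ¬r) ∨ (r ⊕ ¬r) ∧ r ∧ ¬s ∧ t   [eliminate →]
≡ ¬(¬¬¬p ∨ ¬r) ∨ (r ⊕ ¬r) ∧ r ∧ ¬s ∧ t   [eliminate →]
≡ ¬(¬¬¬p ∨ ¬r) ∨ (r ∧ ¬¬r ∨ ¬r ∧ ¬r) ∧ r ∧ ¬s ∧ t   [expand ⊕]
≡ ¬¬¬¬p ∧ ¬¬r ∨ (r ∧ ¬¬r ∨ ¬r ∧ ¬r) ∧ r ∧ ¬s ∧ t   [De Morgan]
≡ ¬¬p ∧ ¬¬r ∨ (r ∧ ¬¬r ∨ ¬r ∧ ¬r) ∧ r ∧ ¬s ∧ t   [double negation]
≡ p ∧ ¬¬r ∨ (r ∧ ¬¬r ∨ ¬r ∧ ¬r) ∧ r ∧ ¬s ∧ t   [double negation]
≡ p ∧ r ∨ (r ∧ ¬¬r ∨ ¬r ∧ ¬r) ∧ r ∧ ¬s ∧ t   [double negation]
≡ p ∧ r ∨ (r ∧ r ∨ ¬r ∧ ¬r) ∧ r ∧ ¬s ∧ t   [double negation]
≡ p ∧ r ∨ r ∧ r ∧ r ∧ ¬s ∧ t ∨ ¬r ∧ ¬r ∧ r ∧ ¬s ∧ t   [distribute ∧ over ∨]
≡ p ∧ r ∨ r ∧ ¬s ∧ t   [simplify]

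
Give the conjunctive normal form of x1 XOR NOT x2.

x1 XOR NOT x2
⇔ (x1 OR NOT x2) AND NOT (x1 AND NOT x2)   — expand XOR
⇔ (x1 OR NOT x2) AND (NOT x1 OR NOT NOT x2)   — De Morgan
⇔ (x1 OR NOT x2) AND (NOT x1 OR x2)   — double negation

(x1 OR NOT x2) AND (NOT x1 OR x2)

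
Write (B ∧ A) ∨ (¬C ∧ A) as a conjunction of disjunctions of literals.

(B ∧ A) ∨ (¬C ∧ A)
≡ (B ∨ ¬C) ∧ (B ∨ A) ∧ (A ∨ ¬C) ∧ (A ∨ A)   (distribute ∨ over ∧)
≡ (B ∨ ¬C) ∧ A   (simplify)

(B ∨ ¬C) ∧ A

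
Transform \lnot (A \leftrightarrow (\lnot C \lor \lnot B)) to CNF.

\lnot (A \leftrightarrow (\lnot C \lor \lnot B))
≡ \lnot ((A \to (\lnot C \lor \lnot B)) \land ((\lnot C \lor \lnot B) \to A))   [eliminate \leftrightarrow]
≡ \lnot ((\lnot A \lor \lnot C \lor \lnot B) \land ((\lnot C \lor \lnot B) \to A))   [eliminate \to]
≡ \lnot ((\lnot A \lor \lnot C \lor \lnot B) \land (\lnot (\lnot C \lor \lnot B) \lor A))   [eliminate \to]
≡ \lnot (\lnot A \lor \lnot C \lor \lnot B) \lor \lnot (\lnot (\lnot C \lor \lnot B) \lor A)   [De Morgan]
≡ (\lnot \lnot A \land \lnot \lnot C \land \lnot \lnot B) \lor \lnot (\lnot (\lnot C \lor \lnot B) \lor A)   [De Morgan]
≡ (A \land \lnot \lnot C \land \lnot \lnot B) \lor \lnot (\lnot (\lnot C \lor \lnot B) \lor A)   [double negation]
≡ (A \land C \land \lnot \lnot B) \lor \lnot (\lnot (\lnot C \lor \lnot B) \lor A)   [double negation]
≡ (A \land C \land B) \lor \lnot (\lnot (\lnot C \lor \lnot B) \lor A)   [double negation]
≡ (A \land C \land B) \lor (\lnot \lnot (\lnot C \lor \lnot B) \land \lnot A)   [De Morgan]
≡ (A \land C \land B) \lor ((\lnot C \lor \lnot B) \land \lnot A)   [double negation]
≡ (A \lor \lnot C \lor \lnot B) \land (A \lor \lnot A) \land (C \lor \lnot C \lor \lnot B) \land (C \lor \lnot A) \land (B \lor \lnot C \lor \lnot B) \land (B \lor \lnot A)   [distribute \lor over \land]
≡ (A \lor \lnot C \lor \lnot B) \land (C \lor \lnot A) \land (B \lor \lnot A)   [simplify]

(A \lor \lnot C \lor \lnot B) \land (C \lor \lnot A) \land (B \lor \lnot A)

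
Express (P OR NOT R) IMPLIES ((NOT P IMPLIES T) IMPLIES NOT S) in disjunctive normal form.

(NOT P AND R) OR (NOT P AND NOT T) OR NOT S

(P OR NOT R) IMPLIES ((NOT P IMPLIES T) IMPLIES NOT S)
⇔ NOT (P OR NOT R) OR ((NOT P IMPLIES T) IMPLIES NOT S)   — eliminate IMPLIES
⇔ NOT (P OR NOT R) OR NOT (NOT P IMPLIES T) OR NOT S   — eliminate IMPLIES
⇔ NOT (P OR NOT R) OR NOT (NOT NOT P OR T) OR NOT S   — eliminate IMPLIES
⇔ (NOT P AND NOT NOT R) OR NOT (NOT NOT P OR T) OR NOT S   — De Morgan
⇔ (NOT P AND R) OR NOT (NOT NOT P OR T) OR NOT S   — double negation
⇔ (NOT P AND R) OR (NOT NOT NOT P AND NOT T) OR NOT S   — De Morgan
⇔ (NOT P AND R) OR (NOT P AND NOT T) OR NOT S   — double negation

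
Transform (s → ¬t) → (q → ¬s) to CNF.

t ∨ ¬q ∨ ¬s

(s → ¬t) → (q → ¬s)
= ¬(s → ¬t) ∨ (q → ¬s)   (eliminate →)
= ¬(¬s ∨ ¬t) ∨ (q → ¬s)   (eliminate →)
= ¬(¬s ∨ ¬t) ∨ ¬q ∨ ¬s   (eliminate →)
= (¬¬s ∧ ¬¬t) ∨ ¬q ∨ ¬s   (De Morgan)
= (s ∧ ¬¬t) ∨ ¬q ∨ ¬s   (double negation)
= (s ∧ t) ∨ ¬q ∨ ¬s   (double negation)
= (s ∨ ¬q ∨ ¬s) ∧ (t ∨ ¬q ∨ ¬s)   (distribute ∨ over ∧)
= t ∨ ¬q ∨ ¬s   (simplify)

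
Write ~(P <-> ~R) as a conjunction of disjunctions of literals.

(P | ~R) & (R | ~P)

~(P <-> ~R)
= ~((P -> ~R) & (~R -> P))   (eliminate <->)
= ~((~P | ~R) & (~R -> P))   (eliminate ->)
= ~((~P | ~R) & (~~R | P))   (eliminate ->)
= ~(~P | ~R) | ~(~~R | P)   (De Morgan)
= (~~P & ~~R) | ~(~~R | P)   (De Morgan)
= (P & ~~R) | ~(~~R | P)   (double negation)
= (P & R) | ~(~~R | P)   (double negation)
= (P & R) | (~~~R & ~P)   (De Morgan)
= (P & R) | (~R & ~P)   (double negation)
= (P | ~R) & (P | ~P) & (R | ~R) & (R | ~P)   (distribute | over &)
= (P | ~R) & (R | ~P)   (simplify)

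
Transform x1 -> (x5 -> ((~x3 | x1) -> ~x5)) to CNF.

~x1 | ~x5

x1 -> (x5 -> ((~x3 | x1) -> ~x5))
≡ ~x1 | (x5 -> ((~x3 | x1) -> ~x5))   [eliminate ->]
≡ ~x1 | ~x5 | ((~x3 | x1) -> ~x5)   [eliminate ->]
≡ ~x1 | ~x5 | ~(~x3 | x1) | ~x5   [eliminate ->]
≡ ~x1 | ~x5 | (~~x3 & ~x1) | ~x5   [De Morgan]
≡ ~x1 | ~x5 | (x3 & ~x1) | ~x5   [double negation]
≡ (~x1 | ~x5 | x3 | ~x5) & (~x1 | ~x5 | ~x1 | ~x5)   [distribute | over &]
≡ ~x1 | ~x5   [simplify]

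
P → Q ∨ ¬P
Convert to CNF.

¬P ∨ Q

P → Q ∨ ¬P
= ¬P ∨ Q ∨ ¬P   [eliminate →]
= ¬P ∨ Q   [simplify]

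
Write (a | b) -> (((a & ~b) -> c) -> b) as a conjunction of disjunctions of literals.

(a | b) -> (((a & ~b) -> c) -> b)
≡ ~(a | b) | (((a & ~b) -> c) -> b)   (eliminate ->)
≡ ~(a | b) | ~((a & ~b) -> c) | b   (eliminate ->)
≡ ~(a | b) | ~(~(a & ~b) | c) | b   (eliminate ->)
≡ (~a & ~b) | ~(~(a & ~b) | c) | b   (De Morgan)
≡ (~a & ~b) | (~~(a & ~b) & ~c) | b   (De Morgan)
≡ (~a & ~b) | (a & ~b & ~c) | b   (double negation)
≡ (~a | a | b) & (~a | ~b | b) & (~a | ~c | b) & (~b | a | b) & (~b | ~b | b) & (~b | ~c | b)   (distribute | over &)
≡ ~a | ~c | b   (simplify)

~a | ~c | b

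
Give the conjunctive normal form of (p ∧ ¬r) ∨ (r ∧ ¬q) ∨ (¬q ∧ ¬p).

(p ∨ ¬q) ∧ (¬r ∨ ¬q)

(p ∧ ¬r) ∨ (r ∧ ¬q) ∨ (¬q ∧ ¬p)
⇔ (p ∨ r ∨ ¬q) ∧ (p ∨ r ∨ ¬p) ∧ (p ∨ ¬q ∨ ¬q) ∧ (p ∨ ¬q ∨ ¬p) ∧ (¬r ∨ r ∨ ¬q) ∧ (¬r ∨ r ∨ ¬p) ∧ (¬r ∨ ¬q ∨ ¬q) ∧ (¬r ∨ ¬q ∨ ¬p)   [distribute ∨ over ∧]
⇔ (p ∨ ¬q) ∧ (¬r ∨ ¬q)   [simplify]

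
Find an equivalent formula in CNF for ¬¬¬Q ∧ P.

¬¬¬Q ∧ P
≡ ¬Q ∧ P   [double negation]

¬Q ∧ P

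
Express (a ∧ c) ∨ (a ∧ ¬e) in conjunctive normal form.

(a ∧ c) ∨ (a ∧ ¬e)
⇔ (a ∨ a) ∧ (a ∨ ¬e) ∧ (c ∨ a) ∧ (c ∨ ¬e)   (distribute ∨ over ∧)
⇔ a ∧ (c ∨ ¬e)   (simplify)

a ∧ (c ∨ ¬e)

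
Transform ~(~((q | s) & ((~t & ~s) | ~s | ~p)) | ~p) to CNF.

~(~((q | s) & ((~t & ~s) | ~s | ~p)) | ~p)
= ~~((q | s) & ((~t & ~s) | ~s | ~p)) & ~~p   [De Morgan]
= (q | s) & ((~t & ~s) | ~s | ~p) & ~~p   [double negation]
= (q | s) & ((~t & ~s) | ~s | ~p) & p   [double negation]
= (q | s) & (~t | ~s | ~p) & (~s | ~s | ~p) & p   [distribute | over &]
= (q | s) & (~s | ~p) & p   [simplify]

(q | s) & (~s | ~p) & p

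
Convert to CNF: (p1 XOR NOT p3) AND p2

(p1 XOR NOT p3) AND p2
≡ (p1 OR NOT p3) AND NOT (p1 AND NOT p3) AND p2   [expand XOR]
≡ (p1 OR NOT p3) AND (NOT p1 OR NOT NOT p3) AND p2   [De Morgan]
≡ (p1 OR NOT p3) AND (NOT p1 OR p3) AND p2   [double negation]

(p1 OR NOT p3) AND (NOT p1 OR p3) AND p2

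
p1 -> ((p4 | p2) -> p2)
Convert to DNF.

~p1 | (~p4 & ~p2) | p2

p1 -> ((p4 | p2) -> p2)
≡ ~p1 | ((p4 | p2) -> p2)   [eliminate ->]
≡ ~p1 | ~(p4 | p2) | p2   [eliminate ->]
≡ ~p1 | (~p4 & ~p2) | p2   [De Morgan]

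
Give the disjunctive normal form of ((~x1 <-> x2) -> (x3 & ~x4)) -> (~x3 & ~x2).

(x1 & ~x2 & x4) | (x2 & ~x1 & ~x3) | (x2 & ~x1 & x4) | (~x3 & ~x2)

((~x1 <-> x2) -> (x3 & ~x4)) -> (~x3 & ~x2)
= ~((~x1 <-> x2) -> (x3 & ~x4)) | (~x3 & ~x2)   [eliminate ->]
= ~(~(~x1 <-> x2) | (x3 & ~x4)) | (~x3 & ~x2)   [eliminate ->]
= ~(~((~x1 -> x2) & (x2 -> ~x1)) | (x3 & ~x4)) | (~x3 & ~x2)   [eliminate <->]
= ~(~((~~x1 | x2) & (x2 -> ~x1)) | (x3 & ~x4)) | (~x3 & ~x2)   [eliminate ->]
= ~(~((~~x1 | x2) & (~x2 | ~x1)) | (x3 & ~x4)) | (~x3 & ~x2)   [eliminate ->]
= (~~((~~x1 | x2) & (~x2 | ~x1)) & ~(x3 & ~x4)) | (~x3 & ~x2)   [De Morgan]
= ((~~x1 | x2) & (~x2 | ~x1) & ~(x3 & ~x4)) | (~x3 & ~x2)   [double negation]
= ((x1 | x2) & (~x2 | ~x1) & ~(x3 & ~x4)) | (~x3 & ~x2)   [double negation]
= ((x1 | x2) & (~x2 | ~x1) & (~x3 | ~~x4)) | (~x3 & ~x2)   [De Morgan]
= ((x1 | x2) & (~x2 | ~x1) & (~x3 | x4)) | (~x3 & ~x2)   [double negation]
= (x1 & ~x2 & ~x3) | (x1 & ~x2 & x4) | (x1 & ~x1 & ~x3) | (x1 & ~x1 & x4) | (x2 & ~x2 & ~x3) | (x2 & ~x2 & x4) | (x2 & ~x1 & ~x3) | (x2 & ~x1 & x4) | (~x3 & ~x2)   [distribute & over |]
= (x1 & ~x2 & x4) | (x2 & ~x1 & ~x3) | (x2 & ~x1 & x4) | (~x3 & ~x2)   [simplify]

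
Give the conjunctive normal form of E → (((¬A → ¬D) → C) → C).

¬E ∨ A ∨ ¬D ∨ C

E → (((¬A → ¬D) → C) → C)
= ¬E ∨ (((¬A → ¬D) → C) → C)   [eliminate →]
= ¬E ∨ ¬((¬A → ¬D) → C) ∨ C   [eliminate →]
= ¬E ∨ ¬(¬(¬A → ¬D) ∨ C) ∨ C   [eliminate →]
= ¬E ∨ ¬(¬(¬¬A ∨ ¬D) ∨ C) ∨ C   [eliminate →]
= ¬E ∨ (¬¬(¬¬A ∨ ¬D) ∧ ¬C) ∨ C   [De Morgan]
= ¬E ∨ ((¬¬A ∨ ¬D) ∧ ¬C) ∨ C   [double negation]
= ¬E ∨ ((A ∨ ¬D) ∧ ¬C) ∨ C   [double negation]
= (¬E ∨ A ∨ ¬D ∨ C) ∧ (¬E ∨ ¬C ∨ C)   [distribute ∨ over ∧]
= ¬E ∨ A ∨ ¬D ∨ C   [simplify]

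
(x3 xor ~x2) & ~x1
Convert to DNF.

(x3 xor ~x2) & ~x1
⇔ ((x3 & ~~x2) | (~x3 & ~x2)) & ~x1   (expand xor)
⇔ ((x3 & x2) | (~x3 & ~x2)) & ~x1   (double negation)
⇔ (x3 & x2 & ~x1) | (~x3 & ~x2 & ~x1)   (distribute & over |)

(x3 & x2 & ~x1) | (~x3 & ~x2 & ~x1)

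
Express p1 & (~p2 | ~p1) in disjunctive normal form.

p1 & (~p2 | ~p1)
= (p1 & ~p2) | (p1 & ~p1)   [distribute & over |]
= p1 & ~p2   [simplify]

p1 & ~p2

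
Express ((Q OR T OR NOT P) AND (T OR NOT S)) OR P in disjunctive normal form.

((Q OR T OR NOT P) AND (T OR NOT S)) OR P
≡ (Q AND T) OR (Q AND NOT S) OR (T AND T) OR (T AND NOT S) OR (NOT P AND T) OR (NOT P AND NOT S) OR P   [distribute AND over OR]
≡ (Q AND NOT S) OR T OR (NOT P AND NOT S) OR P   [simplify]

(Q AND NOT S) OR T OR (NOT P AND NOT S) OR P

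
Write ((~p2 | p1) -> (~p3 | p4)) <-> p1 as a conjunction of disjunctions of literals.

(~p2 | p1) & (p3 | p1) & (~p4 | p1) & (~p1 | ~p3 | p4)

((~p2 | p1) -> (~p3 | p4)) <-> p1
≡ (((~p2 | p1) -> (~p3 | p4)) -> p1) & (p1 -> ((~p2 | p1) -> (~p3 | p4)))   (eliminate <->)
≡ (~((~p2 | p1) -> (~p3 | p4)) | p1) & (p1 -> ((~p2 | p1) -> (~p3 | p4)))   (eliminate ->)
≡ (~(~(~p2 | p1) | ~p3 | p4) | p1) & (p1 -> ((~p2 | p1) -> (~p3 | p4)))   (eliminate ->)
≡ (~(~(~p2 | p1) | ~p3 | p4) | p1) & (~p1 | ((~p2 | p1) -> (~p3 | p4)))   (eliminate ->)
≡ (~(~(~p2 | p1) | ~p3 | p4) | p1) & (~p1 | ~(~p2 | p1) | ~p3 | p4)   (eliminate ->)
≡ ((~~(~p2 | p1) & ~~p3 & ~p4) | p1) & (~p1 | ~(~p2 | p1) | ~p3 | p4)   (De Morgan)
≡ (((~p2 | p1) & ~~p3 & ~p4) | p1) & (~p1 | ~(~p2 | p1) | ~p3 | p4)   (double negation)
≡ (((~p2 | p1) & p3 & ~p4) | p1) & (~p1 | ~(~p2 | p1) | ~p3 | p4)   (double negation)
≡ (((~p2 | p1) & p3 & ~p4) | p1) & (~p1 | (~~p2 & ~p1) | ~p3 | p4)   (De Morgan)
≡ (((~p2 | p1) & p3 & ~p4) | p1) & (~p1 | (p2 & ~p1) | ~p3 | p4)   (double negation)
≡ (~p2 | p1 | p1) & (p3 | p1) & (~p4 | p1) & (~p1 | p2 | ~p3 | p4) & (~p1 | ~p1 | ~p3 | p4)   (distribute | over &)
≡ (~p2 | p1) & (p3 | p1) & (~p4 | p1) & (~p1 | ~p3 | p4)   (simplify)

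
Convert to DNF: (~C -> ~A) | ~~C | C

(~C -> ~A) | ~~C | C
⇔ ~~C | ~A | ~~C | C   [eliminate ->]
⇔ C | ~A | ~~C | C   [double negation]
⇔ C | ~A | C | C   [double negation]
⇔ C | ~A   [simplify]

C | ~A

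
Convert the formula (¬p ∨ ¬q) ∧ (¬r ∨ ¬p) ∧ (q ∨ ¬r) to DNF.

(¬p ∨ ¬q) ∧ (¬r ∨ ¬p) ∧ (q ∨ ¬r)
≡ (¬p ∧ ¬r ∧ q) ∨ (¬p ∧ ¬r ∧ ¬r) ∨ (¬p ∧ ¬p ∧ q) ∨ (¬p ∧ ¬p ∧ ¬r) ∨ (¬q ∧ ¬r ∧ q) ∨ (¬q ∧ ¬r ∧ ¬r) ∨ (¬q ∧ ¬p ∧ q) ∨ (¬q ∧ ¬p ∧ ¬r)   [distribute ∧ over ∨]
≡ (¬p ∧ ¬r) ∨ (¬p ∧ q) ∨ (¬q ∧ ¬r)   [simplify]

(¬p ∧ ¬r) ∨ (¬p ∧ q) ∨ (¬q ∧ ¬r)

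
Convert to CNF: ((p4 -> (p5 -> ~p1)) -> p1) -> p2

~p1 | p2

((p4 -> (p5 -> ~p1)) -> p1) -> p2
⇔ ~((p4 -> (p5 -> ~p1)) -> p1) | p2   [eliminate ->]
⇔ ~(~(p4 -> (p5 -> ~p1)) | p1) | p2   [eliminate ->]
⇔ ~(~(~p4 | (p5 -> ~p1)) | p1) | p2   [eliminate ->]
⇔ ~(~(~p4 | ~p5 | ~p1) | p1) | p2   [eliminate ->]
⇔ (~~(~p4 | ~p5 | ~p1) & ~p1) | p2   [De Morgan]
⇔ ((~p4 | ~p5 | ~p1) & ~p1) | p2   [double negation]
⇔ (~p4 | ~p5 | ~p1 | p2) & (~p1 | p2)   [distribute | over &]
⇔ ~p1 | p2   [simplify]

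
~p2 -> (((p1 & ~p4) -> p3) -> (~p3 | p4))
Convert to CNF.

~p2 -> (((p1 & ~p4) -> p3) -> (~p3 | p4))
≡ ~~p2 | (((p1 & ~p4) -> p3) -> (~p3 | p4))   (eliminate ->)
≡ ~~p2 | ~((p1 & ~p4) -> p3) | ~p3 | p4   (eliminate ->)
≡ ~~p2 | ~(~(p1 & ~p4) | p3) | ~p3 | p4   (eliminate ->)
≡ p2 | ~(~(p1 & ~p4) | p3) | ~p3 | p4   (double negation)
≡ p2 | (~~(p1 & ~p4) & ~p3) | ~p3 | p4   (De Morgan)
≡ p2 | (p1 & ~p4 & ~p3) | ~p3 | p4   (double negation)
≡ (p2 | p1 | ~p3 | p4) & (p2 | ~p4 | ~p3 | p4) & (p2 | ~p3 | ~p3 | p4)   (distribute | over &)
≡ p2 | ~p3 | p4   (simplify)

p2 | ~p3 | p4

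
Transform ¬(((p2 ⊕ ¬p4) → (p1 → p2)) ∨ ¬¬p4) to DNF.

¬(((p2 ⊕ ¬p4) → (p1 → p2)) ∨ ¬¬p4)
≡ ¬(¬(p2 ⊕ ¬p4) ∨ (p1 → p2) ∨ ¬¬p4)   (eliminate →)
≡ ¬(¬((p2 ∧ ¬¬p4) ∨ (¬p2 ∧ ¬p4)) ∨ (p1 → p2) ∨ ¬¬p4)   (expand ⊕)
≡ ¬(¬((p2 ∧ ¬¬p4) ∨ (¬p2 ∧ ¬p4)) ∨ ¬p1 ∨ p2 ∨ ¬¬p4)   (eliminate →)
≡ ¬¬((p2 ∧ ¬¬p4) ∨ (¬p2 ∧ ¬p4)) ∧ ¬¬p1 ∧ ¬p2 ∧ ¬¬¬p4   (De Morgan)
≡ ((p2 ∧ ¬¬p4) ∨ (¬p2 ∧ ¬p4)) ∧ ¬¬p1 ∧ ¬p2 ∧ ¬¬¬p4   (double negation)
≡ ((p2 ∧ p4) ∨ (¬p2 ∧ ¬p4)) ∧ ¬¬p1 ∧ ¬p2 ∧ ¬¬¬p4   (double negation)
≡ ((p2 ∧ p4) ∨ (¬p2 ∧ ¬p4)) ∧ p1 ∧ ¬p2 ∧ ¬¬¬p4   (double negation)
≡ ((p2 ∧ p4) ∨ (¬p2 ∧ ¬p4)) ∧ p1 ∧ ¬p2 ∧ ¬p4   (double negation)
≡ (p2 ∧ p4 ∧ p1 ∧ ¬p2 ∧ ¬p4) ∨ (¬p2 ∧ ¬p4 ∧ p1 ∧ ¬p2 ∧ ¬p4)   (distribute ∧ over ∨)
≡ ¬p2 ∧ ¬p4 ∧ p1   (simplify)

¬p2 ∧ ¬p4 ∧ p1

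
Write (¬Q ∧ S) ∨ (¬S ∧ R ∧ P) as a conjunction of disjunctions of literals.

(¬Q ∧ S) ∨ (¬S ∧ R ∧ P)
⇔ (¬Q ∨ ¬S) ∧ (¬Q ∨ R) ∧ (¬Q ∨ P) ∧ (S ∨ ¬S) ∧ (S ∨ R) ∧ (S ∨ P)
⇔ (¬Q ∨ ¬S) ∧ (¬Q ∨ R) ∧ (¬Q ∨ P) ∧ (S ∨ R) ∧ (S ∨ P)

(¬Q ∨ ¬S) ∧ (¬Q ∨ R) ∧ (¬Q ∨ P) ∧ (S ∨ R) ∧ (S ∨ P)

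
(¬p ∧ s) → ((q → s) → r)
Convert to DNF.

(¬p ∧ s) → ((q → s) → r)
⇔ ¬(¬p ∧ s) ∨ ((q → s) → r)
⇔ ¬(¬p ∧ s) ∨ ¬(q → s) ∨ r
⇔ ¬(¬p ∧ s) ∨ ¬(¬q ∨ s) ∨ r
⇔ ¬¬p ∨ ¬s ∨ ¬(¬q ∨ s) ∨ r
⇔ p ∨ ¬s ∨ ¬(¬q ∨ s) ∨ r
⇔ p ∨ ¬s ∨ (¬¬q ∧ ¬s) ∨ r
⇔ p ∨ ¬s ∨ (q ∧ ¬s) ∨ r
⇔ p ∨ ¬s ∨ r

p ∨ ¬s ∨ r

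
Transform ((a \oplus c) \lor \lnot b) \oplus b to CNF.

((a \oplus c) \lor \lnot b) \oplus b
⇔ ((a \oplus c) \lor \lnot b \lor b) \land \lnot (((a \oplus c) \lor \lnot b) \land b)   [expand \oplus]
⇔ ((a \lor c) \land \lnot (a \land c) \lor \lnot b \lor b) \land \lnot (((a \oplus c) \lor \lnot b) \land b)   [expand \oplus]
⇔ ((a \lor c) \land \lnot (a \land c) \lor \lnot b \lor b) \land \lnot (((a \lor c) \land \lnot (a \land c) \lor \lnot b) \land b)   [expand \oplus]
⇔ ((a \lor c) \land (\lnot a \lor \lnot c) \lor \lnot b \lor b) \land \lnot (((a \lor c) \land \lnot (a \land c) \lor \lnot b) \land b)   [De Morgan]
⇔ ((a \lor c) \land (\lnot a \lor \lnot c) \lor \lnot b \lor b) \land (\lnot ((a \lor c) \land \lnot (a \land c) \lor \lnot b) \lor \lnot b)   [De Morgan]
⇔ ((a \lor c) \land (\lnot a \lor \lnot c) \lor \lnot b \lor b) \land (\lnot ((a \lor c) \land \lnot (a \land c)) \land \lnot \lnot b \lor \lnot b)   [De Morgan]
⇔ ((a \lor c) \land (\lnot a \lor \lnot c) \lor \lnot b \lor b) \land ((\lnot (a \lor c) \lor \lnot \lnot (a \land c)) \land \lnot \lnot b \lor \lnot b)   [De Morgan]
⇔ ((a \lor c) \land (\lnot a \lor \lnot c) \lor \lnot b \lor b) \land ((\lnot a \land \lnot c \lor \lnot \lnot (a \land c)) \land \lnot \lnot b \lor \lnot b)   [De Morgan]
⇔ ((a \lor c) \land (\lnot a \lor \lnot c) \lor \lnot b \lor b) \land ((\lnot a \land \lnot c \lor a \land c) \land \lnot \lnot b \lor \lnot b)   [double negation]
⇔ ((a \lor c) \land (\lnot a \lor \lnot c) \lor \lnot b \lor b) \land ((\lnot a \land \lnot c \lor a \land c) \land b \lor \lnot b)   [double negation]
⇔ (a \lor c \lor \lnot b \lor b) \land (\lnot a \lor \lnot c \lor \lnot b \lor b) \land (\lnot a \lor a \lor \lnot b) \land (\lnot a \lor c \lor \lnot b) \land (\lnot c \lor a \lor \lnot b) \land (\lnot c \lor c \lor \lnot b) \land (b \lor \lnot b)   [distribute \lor over \land]
⇔ (\lnot a \lor c \lor \lnot b) \land (\lnot c \lor a \lor \lnot b)   [simplify]

(\lnot a \lor c \lor \lnot b) \land (\lnot c \lor a \lor \lnot b)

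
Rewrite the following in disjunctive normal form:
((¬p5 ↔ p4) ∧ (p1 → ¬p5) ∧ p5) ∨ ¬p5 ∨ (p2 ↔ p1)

((¬p5 ↔ p4) ∧ (p1 → ¬p5) ∧ p5) ∨ ¬p5 ∨ (p2 ↔ p1)
= ((¬p5 → p4) ∧ (p4 → ¬p5) ∧ (p1 → ¬p5) ∧ p5) ∨ ¬p5 ∨ (p2 ↔ p1)
= ((¬¬p5 ∨ p4) ∧ (p4 → ¬p5) ∧ (p1 → ¬p5) ∧ p5) ∨ ¬p5 ∨ (p2 ↔ p1)
= ((¬¬p5 ∨ p4) ∧ (¬p4 ∨ ¬p5) ∧ (p1 → ¬p5) ∧ p5) ∨ ¬p5 ∨ (p2 ↔ p1)
= ((¬¬p5 ∨ p4) ∧ (¬p4 ∨ ¬p5) ∧ (¬p1 ∨ ¬p5) ∧ p5) ∨ ¬p5 ∨ (p2 ↔ p1)
= ((¬¬p5 ∨ p4) ∧ (¬p4 ∨ ¬p5) ∧ (¬p1 ∨ ¬p5) ∧ p5) ∨ ¬p5 ∨ ((p2 → p1) ∧ (p1 → p2))
= ((¬¬p5 ∨ p4) ∧ (¬p4 ∨ ¬p5) ∧ (¬p1 ∨ ¬p5) ∧ p5) ∨ ¬p5 ∨ ((¬p2 ∨ p1) ∧ (p1 → p2))
= ((¬¬p5 ∨ p4) ∧ (¬p4 ∨ ¬p5) ∧ (¬p1 ∨ ¬p5) ∧ p5) ∨ ¬p5 ∨ ((¬p2 ∨ p1) ∧ (¬p1 ∨ p2))
= ((p5 ∨ p4) ∧ (¬p4 ∨ ¬p5) ∧ (¬p1 ∨ ¬p5) ∧ p5) ∨ ¬p5 ∨ ((¬p2 ∨ p1) ∧ (¬p1 ∨ p2))
= (p5 ∧ ¬p4 ∧ ¬p1 ∧ p5) ∨ (p5 ∧ ¬p4 ∧ ¬p5 ∧ p5) ∨ (p5 ∧ ¬p5 ∧ ¬p1 ∧ p5) ∨ (p5 ∧ ¬p5 ∧ ¬p5 ∧ p5) ∨ (p4 ∧ ¬p4 ∧ ¬p1 ∧ p5) ∨ (p4 ∧ ¬p4 ∧ ¬p5 ∧ p5) ∨ (p4 ∧ ¬p5 ∧ ¬p1 ∧ p5) ∨ (p4 ∧ ¬p5 ∧ ¬p5 ∧ p5) ∨ ¬p5 ∨ (¬p2 ∧ ¬p1) ∨ (¬p2 ∧ p2) ∨ (p1 ∧ ¬p1) ∨ (p1 ∧ p2)
= (p5 ∧ ¬p4 ∧ ¬p1) ∨ ¬p5 ∨ (¬p2 ∧ ¬p1) ∨ (p1 ∧ p2)

(p5 ∧ ¬p4 ∧ ¬p1) ∨ ¬p5 ∨ (¬p2 ∧ ¬p1) ∨ (p1 ∧ p2)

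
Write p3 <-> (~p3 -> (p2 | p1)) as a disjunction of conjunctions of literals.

(~p3 & ~p2 & ~p1) | p3

p3 <-> (~p3 -> (p2 | p1))
≡ (p3 -> (~p3 -> (p2 | p1))) & ((~p3 -> (p2 | p1)) -> p3)   [eliminate <->]
≡ (~p3 | (~p3 -> (p2 | p1))) & ((~p3 -> (p2 | p1)) -> p3)   [eliminate ->]
≡ (~p3 | ~~p3 | p2 | p1) & ((~p3 -> (p2 | p1)) -> p3)   [eliminate ->]
≡ (~p3 | ~~p3 | p2 | p1) & (~(~p3 -> (p2 | p1)) | p3)   [eliminate ->]
≡ (~p3 | ~~p3 | p2 | p1) & (~(~~p3 | p2 | p1) | p3)   [eliminate ->]
≡ (~p3 | p3 | p2 | p1) & (~(~~p3 | p2 | p1) | p3)   [double negation]
≡ (~p3 | p3 | p2 | p1) & ((~~~p3 & ~p2 & ~p1) | p3)   [De Morgan]
≡ (~p3 | p3 | p2 | p1) & ((~p3 & ~p2 & ~p1) | p3)   [double negation]
≡ (~p3 & ~p3 & ~p2 & ~p1) | (~p3 & p3) | (p3 & ~p3 & ~p2 & ~p1) | (p3 & p3) | (p2 & ~p3 & ~p2 & ~p1) | (p2 & p3) | (p1 & ~p3 & ~p2 & ~p1) | (p1 & p3)   [distribute & over |]
≡ (~p3 & ~p2 & ~p1) | p3   [simplify]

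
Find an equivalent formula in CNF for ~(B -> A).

B & ~A

~(B -> A)
≡ ~(~B | A)   — eliminate ->
≡ ~~B & ~A   — De Morgan
≡ B & ~A   — double negation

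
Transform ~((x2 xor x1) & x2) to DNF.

(x1 & x2) | ~x2

~((x2 xor x1) & x2)
≡ ~(((x2 & ~x1) | (~x2 & x1)) & x2)   — expand xor
≡ ~((x2 & ~x1) | (~x2 & x1)) | ~x2   — De Morgan
≡ (~(x2 & ~x1) & ~(~x2 & x1)) | ~x2   — De Morgan
≡ ((~x2 | ~~x1) & ~(~x2 & x1)) | ~x2   — De Morgan
≡ ((~x2 | x1) & ~(~x2 & x1)) | ~x2   — double negation
≡ ((~x2 | x1) & (~~x2 | ~x1)) | ~x2   — De Morgan
≡ ((~x2 | x1) & (x2 | ~x1)) | ~x2   — double negation
≡ (~x2 & x2) | (~x2 & ~x1) | (x1 & x2) | (x1 & ~x1) | ~x2   — distribute & over |
≡ (x1 & x2) | ~x2   — simplify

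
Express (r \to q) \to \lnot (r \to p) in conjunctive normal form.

(r \to q) \to \lnot (r \to p)
= \lnot (r \to q) \lor \lnot (r \to p)   — eliminate \to
= \lnot (\lnot r \lor q) \lor \lnot (r \to p)   — eliminate \to
= \lnot (\lnot r \lor q) \lor \lnot (\lnot r \lor p)   — eliminate \to
= (\lnot \lnot r \land \lnot q) \lor \lnot (\lnot r \lor p)   — De Morgan
= (r \land \lnot q) \lor \lnot (\lnot r \lor p)   — double negation
= (r \land \lnot q) \lor (\lnot \lnot r \land \lnot p)   — De Morgan
= (r \land \lnot q) \lor (r \land \lnot p)   — double negation
= (r \lor r) \land (r \lor \lnot p) \land (\lnot q \lor r) \land (\lnot q \lor \lnot p)   — distribute \lor over \land
= r \land (\lnot q \lor \lnot p)   — simplify

r \land (\lnot q \lor \lnot p)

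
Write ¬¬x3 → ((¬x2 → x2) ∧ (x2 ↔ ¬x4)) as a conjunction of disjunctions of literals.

¬¬x3 → ((¬x2 → x2) ∧ (x2 ↔ ¬x4))
≡ ¬¬¬x3 ∨ ((¬x2 → x2) ∧ (x2 ↔ ¬x4))   — eliminate →
≡ ¬¬¬x3 ∨ ((¬¬x2 ∨ x2) ∧ (x2 ↔ ¬x4))   — eliminate →
≡ ¬¬¬x3 ∨ ((¬¬x2 ∨ x2) ∧ (x2 → ¬x4) ∧ (¬x4 → x2))   — eliminate ↔
≡ ¬¬¬x3 ∨ ((¬¬x2 ∨ x2) ∧ (¬x2 ∨ ¬x4) ∧ (¬x4 → x2))   — eliminate →
≡ ¬¬¬x3 ∨ ((¬¬x2 ∨ x2) ∧ (¬x2 ∨ ¬x4) ∧ (¬¬x4 ∨ x2))   — eliminate →
≡ ¬x3 ∨ ((¬¬x2 ∨ x2) ∧ (¬x2 ∨ ¬x4) ∧ (¬¬x4 ∨ x2))   — double negation
≡ ¬x3 ∨ ((x2 ∨ x2) ∧ (¬x2 ∨ ¬x4) ∧ (¬¬x4 ∨ x2))   — double negation
≡ ¬x3 ∨ ((x2 ∨ x2) ∧ (¬x2 ∨ ¬x4) ∧ (x4 ∨ x2))   — double negation
≡ (¬x3 ∨ x2 ∨ x2) ∧ (¬x3 ∨ ¬x2 ∨ ¬x4) ∧ (¬x3 ∨ x4 ∨ x2)   — distribute ∨ over ∧
≡ (¬x3 ∨ x2) ∧ (¬x3 ∨ ¬x2 ∨ ¬x4)   — simplify

(¬x3 ∨ x2) ∧ (¬x3 ∨ ¬x2 ∨ ¬x4)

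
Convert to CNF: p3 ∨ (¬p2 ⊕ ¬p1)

(p3 ∨ ¬p2 ∨ ¬p1) ∧ (p3 ∨ p2 ∨ p1)

p3 ∨ (¬p2 ⊕ ¬p1)
≡ p3 ∨ ((¬p2 ∨ ¬p1) ∧ ¬(¬p2 ∧ ¬p1))   [expand ⊕]
≡ p3 ∨ ((¬p2 ∨ ¬p1) ∧ (¬¬p2 ∨ ¬¬p1))   [De Morgan]
≡ p3 ∨ ((¬p2 ∨ ¬p1) ∧ (p2 ∨ ¬¬p1))   [double negation]
≡ p3 ∨ ((¬p2 ∨ ¬p1) ∧ (p2 ∨ p1))   [double negation]
≡ (p3 ∨ ¬p2 ∨ ¬p1) ∧ (p3 ∨ p2 ∨ p1)   [distribute ∨ over ∧]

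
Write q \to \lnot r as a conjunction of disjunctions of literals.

q \to \lnot r
⇔ \lnot q \lor \lnot r   [eliminate \to]

\lnot q \lor \lnot r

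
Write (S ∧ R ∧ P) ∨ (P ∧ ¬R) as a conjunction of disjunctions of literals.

(S ∨ ¬R) ∧ P

(S ∧ R ∧ P) ∨ (P ∧ ¬R)
≡ (S ∨ P) ∧ (S ∨ ¬R) ∧ (R ∨ P) ∧ (R ∨ ¬R) ∧ (P ∨ P) ∧ (P ∨ ¬R)   — distribute ∨ over ∧
≡ (S ∨ ¬R) ∧ P   — simplify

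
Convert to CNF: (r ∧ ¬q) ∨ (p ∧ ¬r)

(r ∨ p) ∧ (¬q ∨ p) ∧ (¬q ∨ ¬r)

(r ∧ ¬q) ∨ (p ∧ ¬r)
≡ (r ∨ p) ∧ (r ∨ ¬r) ∧ (¬q ∨ p) ∧ (¬q ∨ ¬r)   — distribute ∨ over ∧
≡ (r ∨ p) ∧ (¬q ∨ p) ∧ (¬q ∨ ¬r)   — simplify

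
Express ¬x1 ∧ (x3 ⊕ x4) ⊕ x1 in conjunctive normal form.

(x3 ∨ x4 ∨ x1) ∧ (¬x3 ∨ ¬x4 ∨ x1)

¬x1 ∧ (x3 ⊕ x4) ⊕ x1
⇔ (¬x1 ∧ (x3 ⊕ x4) ∨ x1) ∧ ¬(¬x1 ∧ (x3 ⊕ x4) ∧ x1)   [expand ⊕]
⇔ (¬x1 ∧ (x3 ∨ x4) ∧ ¬(x3 ∧ x4) ∨ x1) ∧ ¬(¬x1 ∧ (x3 ⊕ x4) ∧ x1)   [expand ⊕]
⇔ (¬x1 ∧ (x3 ∨ x4) ∧ ¬(x3 ∧ x4) ∨ x1) ∧ ¬(¬x1 ∧ (x3 ∨ x4) ∧ ¬(x3 ∧ x4) ∧ x1)   [expand ⊕]
⇔ (¬x1 ∧ (x3 ∨ x4) ∧ (¬x3 ∨ ¬x4) ∨ x1) ∧ ¬(¬x1 ∧ (x3 ∨ x4) ∧ ¬(x3 ∧ x4) ∧ x1)   [De Morgan]
⇔ (¬x1 ∧ (x3 ∨ x4) ∧ (¬x3 ∨ ¬x4) ∨ x1) ∧ (¬¬x1 ∨ ¬(x3 ∨ x4) ∨ ¬¬(x3 ∧ x4) ∨ ¬x1)   [De Morgan]
⇔ (¬x1 ∧ (x3 ∨ x4) ∧ (¬x3 ∨ ¬x4) ∨ x1) ∧ (x1 ∨ ¬(x3 ∨ x4) ∨ ¬¬(x3 ∧ x4) ∨ ¬x1)   [double negation]
⇔ (¬x1 ∧ (x3 ∨ x4) ∧ (¬x3 ∨ ¬x4) ∨ x1) ∧ (x1 ∨ ¬x3 ∧ ¬x4 ∨ ¬¬(x3 ∧ x4) ∨ ¬x1)   [De Morgan]
⇔ (¬x1 ∧ (x3 ∨ x4) ∧ (¬x3 ∨ ¬x4) ∨ x1) ∧ (x1 ∨ ¬x3 ∧ ¬x4 ∨ x3 ∧ x4 ∨ ¬x1)   [double negation]
⇔ (¬x1 ∨ x1) ∧ (x3 ∨ x4 ∨ x1) ∧ (¬x3 ∨ ¬x4 ∨ x1) ∧ (x1 ∨ ¬x3 ∨ x3 ∨ ¬x1) ∧ (x1 ∨ ¬x3 ∨ x4 ∨ ¬x1) ∧ (x1 ∨ ¬x4 ∨ x3 ∨ ¬x1) ∧ (x1 ∨ ¬x4 ∨ x4 ∨ ¬x1)   [distribute ∨ over ∧]
⇔ (x3 ∨ x4 ∨ x1) ∧ (¬x3 ∨ ¬x4 ∨ x1)   [simplify]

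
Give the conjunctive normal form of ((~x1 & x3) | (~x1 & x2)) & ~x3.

((~x1 & x3) | (~x1 & x2)) & ~x3
≡ (~x1 | ~x1) & (~x1 | x2) & (x3 | ~x1) & (x3 | x2) & ~x3   — distribute | over &
≡ ~x1 & (x3 | x2) & ~x3   — simplify

~x1 & (x3 | x2) & ~x3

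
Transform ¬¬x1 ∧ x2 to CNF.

x1 ∧ x2

¬¬x1 ∧ x2
≡ x1 ∧ x2   [double negation]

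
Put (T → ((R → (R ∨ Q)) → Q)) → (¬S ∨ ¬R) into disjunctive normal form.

(T ∧ R ∧ ¬Q) ∨ ¬S ∨ ¬R

(T → ((R → (R ∨ Q)) → Q)) → (¬S ∨ ¬R)
≡ ¬(T → ((R → (R ∨ Q)) → Q)) ∨ ¬S ∨ ¬R   [eliminate →]
≡ ¬(¬T ∨ ((R → (R ∨ Q)) → Q)) ∨ ¬S ∨ ¬R   [eliminate →]
≡ ¬(¬T ∨ ¬(R → (R ∨ Q)) ∨ Q) ∨ ¬S ∨ ¬R   [eliminate →]
≡ ¬(¬T ∨ ¬(¬R ∨ R ∨ Q) ∨ Q) ∨ ¬S ∨ ¬R   [eliminate →]
≡ (¬¬T ∧ ¬¬(¬R ∨ R ∨ Q) ∧ ¬Q) ∨ ¬S ∨ ¬R   [De Morgan]
≡ (T ∧ ¬¬(¬R ∨ R ∨ Q) ∧ ¬Q) ∨ ¬S ∨ ¬R   [double negation]
≡ (T ∧ (¬R ∨ R ∨ Q) ∧ ¬Q) ∨ ¬S ∨ ¬R   [double negation]
≡ (T ∧ ¬R ∧ ¬Q) ∨ (T ∧ R ∧ ¬Q) ∨ (T ∧ Q ∧ ¬Q) ∨ ¬S ∨ ¬R   [distribute ∧ over ∨]
≡ (T ∧ R ∧ ¬Q) ∨ ¬S ∨ ¬R   [simplify]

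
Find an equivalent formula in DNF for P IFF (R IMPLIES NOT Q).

P IFF (R IMPLIES NOT Q)
≡ (P IMPLIES (R IMPLIES NOT Q)) AND ((R IMPLIES NOT Q) IMPLIES P)   [eliminate IFF]
≡ (NOT P OR (R IMPLIES NOT Q)) AND ((R IMPLIES NOT Q) IMPLIES P)   [eliminate IMPLIES]
≡ (NOT P OR NOT R OR NOT Q) AND ((R IMPLIES NOT Q) IMPLIES P)   [eliminate IMPLIES]
≡ (NOT P OR NOT R OR NOT Q) AND (NOT (R IMPLIES NOT Q) OR P)   [eliminate IMPLIES]
≡ (NOT P OR NOT R OR NOT Q) AND (NOT (NOT R OR NOT Q) OR P)   [eliminate IMPLIES]
≡ (NOT P OR NOT R OR NOT Q) AND ((NOT NOT R AND NOT NOT Q) OR P)   [De Morgan]
≡ (NOT P OR NOT R OR NOT Q) AND ((R AND NOT NOT Q) OR P)   [double negation]
≡ (NOT P OR NOT R OR NOT Q) AND ((R AND Q) OR P)   [double negation]
≡ (NOT P AND R AND Q) OR (NOT P AND P) OR (NOT R AND R AND Q) OR (NOT R AND P) OR (NOT Q AND R AND Q) OR (NOT Q AND P)   [distribute AND over OR]
≡ (NOT P AND R AND Q) OR (NOT R AND P) OR (NOT Q AND P)   [simplify]

(NOT P AND R AND Q) OR (NOT R AND P) OR (NOT Q AND P)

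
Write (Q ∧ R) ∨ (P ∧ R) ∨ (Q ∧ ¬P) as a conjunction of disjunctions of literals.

(Q ∨ P) ∧ (Q ∨ R) ∧ (R ∨ ¬P)

(Q ∧ R) ∨ (P ∧ R) ∨ (Q ∧ ¬P)
≡ (Q ∨ P ∨ Q) ∧ (Q ∨ P ∨ ¬P) ∧ (Q ∨ R ∨ Q) ∧ (Q ∨ R ∨ ¬P) ∧ (R ∨ P ∨ Q) ∧ (R ∨ P ∨ ¬P) ∧ (R ∨ R ∨ Q) ∧ (R ∨ R ∨ ¬P)   (distribute ∨ over ∧)
≡ (Q ∨ P) ∧ (Q ∨ R) ∧ (R ∨ ¬P)   (simplify)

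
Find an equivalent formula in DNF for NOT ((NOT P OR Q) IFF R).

(NOT P AND NOT R) OR (Q AND NOT R) OR (R AND P AND NOT Q)

NOT ((NOT P OR Q) IFF R)
≡ NOT (((NOT P OR Q) IMPLIES R) AND (R IMPLIES (NOT P OR Q)))   [eliminate IFF]
≡ NOT ((NOT (NOT P OR Q) OR R) AND (R IMPLIES (NOT P OR Q)))   [eliminate IMPLIES]
≡ NOT ((NOT (NOT P OR Q) OR R) AND (NOT R OR NOT P OR Q))   [eliminate IMPLIES]
≡ NOT (NOT (NOT P OR Q) OR R) OR NOT (NOT R OR NOT P OR Q)   [De Morgan]
≡ (NOT NOT (NOT P OR Q) AND NOT R) OR NOT (NOT R OR NOT P OR Q)   [De Morgan]
≡ ((NOT P OR Q) AND NOT R) OR NOT (NOT R OR NOT P OR Q)   [double negation]
≡ ((NOT P OR Q) AND NOT R) OR (NOT NOT R AND NOT NOT P AND NOT Q)   [De Morgan]
≡ ((NOT P OR Q) AND NOT R) OR (R AND NOT NOT P AND NOT Q)   [double negation]
≡ ((NOT P OR Q) AND NOT R) OR (R AND P AND NOT Q)   [double negation]
≡ (NOT P AND NOT R) OR (Q AND NOT R) OR (R AND P AND NOT Q)   [distribute AND over OR]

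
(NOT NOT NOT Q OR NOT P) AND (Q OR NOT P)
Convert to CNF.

(NOT Q OR NOT P) AND (Q OR NOT P)

(NOT NOT NOT Q OR NOT P) AND (Q OR NOT P)
⇔ (NOT Q OR NOT P) AND (Q OR NOT P)   [double negation]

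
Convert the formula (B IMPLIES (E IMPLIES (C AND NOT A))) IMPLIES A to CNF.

(B OR A) AND (E OR A) AND (NOT C OR A)

(B IMPLIES (E IMPLIES (C AND NOT A))) IMPLIES A
≡ NOT (B IMPLIES (E IMPLIES (C AND NOT A))) OR A   — eliminate IMPLIES
≡ NOT (NOT B OR (E IMPLIES (C AND NOT A))) OR A   — eliminate IMPLIES
≡ NOT (NOT B OR NOT E OR (C AND NOT A)) OR A   — eliminate IMPLIES
≡ (NOT NOT B AND NOT NOT E AND NOT (C AND NOT A)) OR A   — De Morgan
≡ (B AND NOT NOT E AND NOT (C AND NOT A)) OR A   — double negation
≡ (B AND E AND NOT (C AND NOT A)) OR A   — double negation
≡ (B AND E AND (NOT C OR NOT NOT A)) OR A   — De Morgan
≡ (B AND E AND (NOT C OR A)) OR A   — double negation
≡ (B OR A) AND (E OR A) AND (NOT C OR A OR A)   — distribute OR over AND
≡ (B OR A) AND (E OR A) AND (NOT C OR A)   — simplify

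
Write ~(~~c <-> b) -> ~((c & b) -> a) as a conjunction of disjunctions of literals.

(~c | b) & (~b | c)

~(~~c <-> b) -> ~((c & b) -> a)
⇔ ~~(~~c <-> b) | ~((c & b) -> a)   [eliminate ->]
⇔ ~~((~~c -> b) & (b -> ~~c)) | ~((c & b) -> a)   [eliminate <->]
⇔ ~~((~~~c | b) & (b -> ~~c)) | ~((c & b) -> a)   [eliminate ->]
⇔ ~~((~~~c | b) & (~b | ~~c)) | ~((c & b) -> a)   [eliminate ->]
⇔ ~~((~~~c | b) & (~b | ~~c)) | ~(~(c & b) | a)   [eliminate ->]
⇔ ((~~~c | b) & (~b | ~~c)) | ~(~(c & b) | a)   [double negation]
⇔ ((~c | b) & (~b | ~~c)) | ~(~(c & b) | a)   [double negation]
⇔ ((~c | b) & (~b | c)) | ~(~(c & b) | a)   [double negation]
⇔ ((~c | b) & (~b | c)) | (~~(c & b) & ~a)   [De Morgan]
⇔ ((~c | b) & (~b | c)) | (c & b & ~a)   [double negation]
⇔ (~c | b | c) & (~c | b | b) & (~c | b | ~a) & (~b | c | c) & (~b | c | b) & (~b | c | ~a)   [distribute | over &]
⇔ (~c | b) & (~b | c)   [simplify]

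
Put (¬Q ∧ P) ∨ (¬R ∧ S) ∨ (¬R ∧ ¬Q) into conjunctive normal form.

(¬Q ∨ ¬R) ∧ (¬Q ∨ S) ∧ (P ∨ ¬R)

(¬Q ∧ P) ∨ (¬R ∧ S) ∨ (¬R ∧ ¬Q)
= (¬Q ∨ ¬R ∨ ¬R) ∧ (¬Q ∨ ¬R ∨ ¬Q) ∧ (¬Q ∨ S ∨ ¬R) ∧ (¬Q ∨ S ∨ ¬Q) ∧ (P ∨ ¬R ∨ ¬R) ∧ (P ∨ ¬R ∨ ¬Q) ∧ (P ∨ S ∨ ¬R) ∧ (P ∨ S ∨ ¬Q)
= (¬Q ∨ ¬R) ∧ (¬Q ∨ S) ∧ (P ∨ ¬R)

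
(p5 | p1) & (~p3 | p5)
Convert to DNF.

p5 | (p1 & ~p3)

(p5 | p1) & (~p3 | p5)
= (p5 & ~p3) | (p5 & p5) | (p1 & ~p3) | (p1 & p5)   [distribute & over |]
= p5 | (p1 & ~p3)   [simplify]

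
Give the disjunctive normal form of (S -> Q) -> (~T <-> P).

(S -> Q) -> (~T <-> P)
= ~(S -> Q) | (~T <-> P)
= ~(~S | Q) | (~T <-> P)
= ~(~S | Q) | ((~T -> P) & (P -> ~T))
= ~(~S | Q) | ((~~T | P) & (P -> ~T))
= ~(~S | Q) | ((~~T | P) & (~P | ~T))
= (~~S & ~Q) | ((~~T | P) & (~P | ~T))
= (S & ~Q) | ((~~T | P) & (~P | ~T))
= (S & ~Q) | ((T | P) & (~P | ~T))
= (S & ~Q) | (T & ~P) | (T & ~T) | (P & ~P) | (P & ~T)
= (S & ~Q) | (T & ~P) | (P & ~T)

(S & ~Q) | (T & ~P) | (P & ~T)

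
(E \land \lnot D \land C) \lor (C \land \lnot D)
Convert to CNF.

(E \land \lnot D \land C) \lor (C \land \lnot D)
≡ (E \lor C) \land (E \lor \lnot D) \land (\lnot D \lor C) \land (\lnot D \lor \lnot D) \land (C \lor C) \land (C \lor \lnot D)
≡ \lnot D \land C

\lnot D \land C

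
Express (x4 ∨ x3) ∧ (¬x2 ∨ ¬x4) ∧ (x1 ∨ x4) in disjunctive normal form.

(x4 ∨ x3) ∧ (¬x2 ∨ ¬x4) ∧ (x1 ∨ x4)
≡ x4 ∧ ¬x2 ∧ x1 ∨ x4 ∧ ¬x2 ∧ x4 ∨ x4 ∧ ¬x4 ∧ x1 ∨ x4 ∧ ¬x4 ∧ x4 ∨ x3 ∧ ¬x2 ∧ x1 ∨ x3 ∧ ¬x2 ∧ x4 ∨ x3 ∧ ¬x4 ∧ x1 ∨ x3 ∧ ¬x4 ∧ x4   [distribute ∧ over ∨]
≡ x4 ∧ ¬x2 ∨ x3 ∧ ¬x2 ∧ x1 ∨ x3 ∧ ¬x4 ∧ x1   [simplify]

x4 ∧ ¬x2 ∨ x3 ∧ ¬x2 ∧ x1 ∨ x3 ∧ ¬x4 ∧ x1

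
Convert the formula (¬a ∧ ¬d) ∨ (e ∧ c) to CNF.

(¬a ∧ ¬d) ∨ (e ∧ c)
= (¬a ∨ e) ∧ (¬a ∨ c) ∧ (¬d ∨ e) ∧ (¬d ∨ c)   (distribute ∨ over ∧)

(¬a ∨ e) ∧ (¬a ∨ c) ∧ (¬d ∨ e) ∧ (¬d ∨ c)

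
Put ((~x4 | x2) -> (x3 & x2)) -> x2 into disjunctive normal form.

(~x4 & ~x3) | (~x4 & ~x2) | x2

((~x4 | x2) -> (x3 & x2)) -> x2
⇔ ~((~x4 | x2) -> (x3 & x2)) | x2
⇔ ~(~(~x4 | x2) | (x3 & x2)) | x2
⇔ (~~(~x4 | x2) & ~(x3 & x2)) | x2
⇔ ((~x4 | x2) & ~(x3 & x2)) | x2
⇔ ((~x4 | x2) & (~x3 | ~x2)) | x2
⇔ (~x4 & ~x3) | (~x4 & ~x2) | (x2 & ~x3) | (x2 & ~x2) | x2
⇔ (~x4 & ~x3) | (~x4 & ~x2) | x2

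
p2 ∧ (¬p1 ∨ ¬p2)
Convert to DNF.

p2 ∧ (¬p1 ∨ ¬p2)
⇔ (p2 ∧ ¬p1) ∨ (p2 ∧ ¬p2)   (distribute ∧ over ∨)
⇔ p2 ∧ ¬p1   (simplify)

p2 ∧ ¬p1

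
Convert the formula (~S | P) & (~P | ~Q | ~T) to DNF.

(~S | P) & (~P | ~Q | ~T)
= (~S & ~P) | (~S & ~Q) | (~S & ~T) | (P & ~P) | (P & ~Q) | (P & ~T)   (distribute & over |)
= (~S & ~P) | (~S & ~Q) | (~S & ~T) | (P & ~Q) | (P & ~T)   (simplify)

(~S & ~P) | (~S & ~Q) | (~S & ~T) | (P & ~Q) | (P & ~T)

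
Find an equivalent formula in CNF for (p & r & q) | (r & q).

(p & r & q) | (r & q)
= (p | r) & (p | q) & (r | r) & (r | q) & (q | r) & (q | q)   — distribute | over &
= r & q   — simplify

r & q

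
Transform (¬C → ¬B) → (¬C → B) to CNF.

(¬C → ¬B) → (¬C → B)
≡ ¬(¬C → ¬B) ∨ (¬C → B)   [eliminate →]
≡ ¬(¬¬C ∨ ¬B) ∨ (¬C → B)   [eliminate →]
≡ ¬(¬¬C ∨ ¬B) ∨ ¬¬C ∨ B   [eliminate →]
≡ (¬¬¬C ∧ ¬¬B) ∨ ¬¬C ∨ B   [De Morgan]
≡ (¬C ∧ ¬¬B) ∨ ¬¬C ∨ B   [double negation]
≡ (¬C ∧ B) ∨ ¬¬C ∨ B   [double negation]
≡ (¬C ∧ B) ∨ C ∨ B   [double negation]
≡ (¬C ∨ C ∨ B) ∧ (B ∨ C ∨ B)   [distribute ∨ over ∧]
≡ B ∨ C   [simplify]

B ∨ C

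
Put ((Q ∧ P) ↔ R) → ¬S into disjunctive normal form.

((Q ∧ P) ↔ R) → ¬S
≡ ¬((Q ∧ P) ↔ R) ∨ ¬S
≡ ¬(((Q ∧ P) → R) ∧ (R → (Q ∧ P))) ∨ ¬S
≡ ¬((¬(Q ∧ P) ∨ R) ∧ (R → (Q ∧ P))) ∨ ¬S
≡ ¬((¬(Q ∧ P) ∨ R) ∧ (¬R ∨ (Q ∧ P))) ∨ ¬S
≡ ¬(¬(Q ∧ P) ∨ R) ∨ ¬(¬R ∨ (Q ∧ P)) ∨ ¬S
≡ (¬¬(Q ∧ P) ∧ ¬R) ∨ ¬(¬R ∨ (Q ∧ P)) ∨ ¬S
≡ (Q ∧ P ∧ ¬R) ∨ ¬(¬R ∨ (Q ∧ P)) ∨ ¬S
≡ (Q ∧ P ∧ ¬R) ∨ (¬¬R ∧ ¬(Q ∧ P)) ∨ ¬S
≡ (Q ∧ P ∧ ¬R) ∨ (R ∧ ¬(Q ∧ P)) ∨ ¬S
≡ (Q ∧ P ∧ ¬R) ∨ (R ∧ (¬Q ∨ ¬P)) ∨ ¬S
≡ (Q ∧ P ∧ ¬R) ∨ (R ∧ ¬Q) ∨ (R ∧ ¬P) ∨ ¬S

(Q ∧ P ∧ ¬R) ∨ (R ∧ ¬Q) ∨ (R ∧ ¬P) ∨ ¬S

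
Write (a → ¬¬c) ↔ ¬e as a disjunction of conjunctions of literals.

(a → ¬¬c) ↔ ¬e
= ((a → ¬¬c) → ¬e) ∧ (¬e → (a → ¬¬c))   — eliminate ↔
= (¬(a → ¬¬c) ∨ ¬e) ∧ (¬e → (a → ¬¬c))   — eliminate →
= (¬(¬a ∨ ¬¬c) ∨ ¬e) ∧ (¬e → (a → ¬¬c))   — eliminate →
= (¬(¬a ∨ ¬¬c) ∨ ¬e) ∧ (¬¬e ∨ (a → ¬¬c))   — eliminate →
= (¬(¬a ∨ ¬¬c) ∨ ¬e) ∧ (¬¬e ∨ ¬a ∨ ¬¬c)   — eliminate →
= ((¬¬a ∧ ¬¬¬c) ∨ ¬e) ∧ (¬¬e ∨ ¬a ∨ ¬¬c)   — De Morgan
= ((a ∧ ¬¬¬c) ∨ ¬e) ∧ (¬¬e ∨ ¬a ∨ ¬¬c)   — double negation
= ((a ∧ ¬c) ∨ ¬e) ∧ (¬¬e ∨ ¬a ∨ ¬¬c)   — double negation
= ((a ∧ ¬c) ∨ ¬e) ∧ (e ∨ ¬a ∨ ¬¬c)   — double negation
= ((a ∧ ¬c) ∨ ¬e) ∧ (e ∨ ¬a ∨ c)   — double negation
= (a ∧ ¬c ∧ e) ∨ (a ∧ ¬c ∧ ¬a) ∨ (a ∧ ¬c ∧ c) ∨ (¬e ∧ e) ∨ (¬e ∧ ¬a) ∨ (¬e ∧ c)   — distribute ∧ over ∨
= (a ∧ ¬c ∧ e) ∨ (¬e ∧ ¬a) ∨ (¬e ∧ c)   — simplify

(a ∧ ¬c ∧ e) ∨ (¬e ∧ ¬a) ∨ (¬e ∧ c)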